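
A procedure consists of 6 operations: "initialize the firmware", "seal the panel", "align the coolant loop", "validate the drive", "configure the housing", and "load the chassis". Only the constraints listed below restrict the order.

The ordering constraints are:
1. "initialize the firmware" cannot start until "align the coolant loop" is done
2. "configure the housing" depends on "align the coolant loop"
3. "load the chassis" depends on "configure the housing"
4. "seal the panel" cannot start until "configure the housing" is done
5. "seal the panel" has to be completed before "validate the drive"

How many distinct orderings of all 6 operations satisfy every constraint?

Only "align the coolant loop" has no prerequisites, so it must go first.
Enumerating by repeatedly choosing an available operation (one whose prerequisites are all placed) gives 15 distinct complete orderings.

15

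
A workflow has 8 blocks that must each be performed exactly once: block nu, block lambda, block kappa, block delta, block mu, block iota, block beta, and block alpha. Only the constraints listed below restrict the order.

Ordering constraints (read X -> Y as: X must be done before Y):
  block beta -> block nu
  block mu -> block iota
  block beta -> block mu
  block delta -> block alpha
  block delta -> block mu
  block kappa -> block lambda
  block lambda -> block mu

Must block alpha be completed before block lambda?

No chain of constraints connects block alpha to block lambda in either direction.
A valid ordering placing block lambda before block alpha exists, so the answer is no.

No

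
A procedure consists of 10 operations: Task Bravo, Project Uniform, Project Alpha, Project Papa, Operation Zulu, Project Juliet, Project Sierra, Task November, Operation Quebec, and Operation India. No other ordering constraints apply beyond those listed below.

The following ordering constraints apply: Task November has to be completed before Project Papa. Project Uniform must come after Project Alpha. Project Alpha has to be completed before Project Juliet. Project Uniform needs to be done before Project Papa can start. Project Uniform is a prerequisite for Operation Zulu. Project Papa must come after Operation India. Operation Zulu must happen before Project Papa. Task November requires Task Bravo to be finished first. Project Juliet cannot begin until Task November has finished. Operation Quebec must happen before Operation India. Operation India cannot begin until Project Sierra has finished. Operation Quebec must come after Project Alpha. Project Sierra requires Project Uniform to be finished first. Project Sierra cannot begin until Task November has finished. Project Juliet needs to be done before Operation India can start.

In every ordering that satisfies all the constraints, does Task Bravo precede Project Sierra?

Chaining the stated constraints: Task Bravo → Task November → Project Sierra.
That forces Task Bravo before Project Sierra in every valid schedule.

Yes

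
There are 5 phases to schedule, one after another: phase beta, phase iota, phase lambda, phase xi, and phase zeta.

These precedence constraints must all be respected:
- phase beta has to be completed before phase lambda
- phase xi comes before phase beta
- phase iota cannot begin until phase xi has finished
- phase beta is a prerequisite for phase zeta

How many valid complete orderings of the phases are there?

Only phase xi has no prerequisites, so it must go first.
Systematically extending each partial ordering one phase at a time and counting, there are 8 complete orderings.

8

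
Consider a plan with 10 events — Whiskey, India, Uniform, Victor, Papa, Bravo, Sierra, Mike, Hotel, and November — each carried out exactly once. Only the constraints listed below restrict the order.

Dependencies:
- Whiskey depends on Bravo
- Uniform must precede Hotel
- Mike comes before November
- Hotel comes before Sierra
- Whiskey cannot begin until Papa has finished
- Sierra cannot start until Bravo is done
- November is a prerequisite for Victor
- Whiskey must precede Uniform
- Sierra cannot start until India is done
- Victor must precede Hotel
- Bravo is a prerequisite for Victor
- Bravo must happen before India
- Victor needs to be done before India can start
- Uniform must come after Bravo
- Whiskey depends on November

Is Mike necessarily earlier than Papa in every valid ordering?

Nothing in the constraints links Mike and Papa; they are unordered relative to each other.
So Mike can come before Papa or after — it is not forced.

No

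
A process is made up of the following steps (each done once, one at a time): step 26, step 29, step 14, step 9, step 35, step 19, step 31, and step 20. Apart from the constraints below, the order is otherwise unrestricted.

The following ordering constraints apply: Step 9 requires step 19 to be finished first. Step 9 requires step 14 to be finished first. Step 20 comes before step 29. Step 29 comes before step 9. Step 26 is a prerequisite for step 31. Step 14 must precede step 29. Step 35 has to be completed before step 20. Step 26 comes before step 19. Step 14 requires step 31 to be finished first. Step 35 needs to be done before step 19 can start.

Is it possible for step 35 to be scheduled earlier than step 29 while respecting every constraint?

Step 35 is actually forced before step 29 by the constraints, so certainly some valid ordering has step 35 first.

Yes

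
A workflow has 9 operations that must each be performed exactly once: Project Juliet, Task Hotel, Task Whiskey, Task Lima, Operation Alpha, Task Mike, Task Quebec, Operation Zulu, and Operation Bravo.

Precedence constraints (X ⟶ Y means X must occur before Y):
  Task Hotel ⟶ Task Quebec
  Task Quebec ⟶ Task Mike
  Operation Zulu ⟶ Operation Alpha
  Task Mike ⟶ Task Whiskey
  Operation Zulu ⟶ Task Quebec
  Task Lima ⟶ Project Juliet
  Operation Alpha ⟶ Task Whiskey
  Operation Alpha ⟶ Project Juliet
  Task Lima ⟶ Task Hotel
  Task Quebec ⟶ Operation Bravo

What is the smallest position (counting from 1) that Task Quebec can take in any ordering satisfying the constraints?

4

Working backwards through the constraints from Task Quebec, its full set of required predecessors is Task Hotel, Task Lima, Operation Zulu — 3 of them.
So at minimum 3 operations come before Task Quebec, putting Task Quebec no earlier than position 4. That position is achievable by scheduling exactly those predecessors first.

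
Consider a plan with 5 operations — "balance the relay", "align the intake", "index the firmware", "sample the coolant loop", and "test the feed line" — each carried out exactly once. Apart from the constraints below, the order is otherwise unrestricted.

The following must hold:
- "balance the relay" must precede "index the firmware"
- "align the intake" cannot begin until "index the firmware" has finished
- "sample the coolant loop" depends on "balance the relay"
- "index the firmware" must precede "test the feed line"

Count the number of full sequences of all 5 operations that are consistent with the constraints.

8

"balance the relay" is the only operation with nothing required before it, so every ordering starts there.
Enumerating by repeatedly choosing an available operation (one whose prerequisites are all placed) gives 8 distinct complete orderings.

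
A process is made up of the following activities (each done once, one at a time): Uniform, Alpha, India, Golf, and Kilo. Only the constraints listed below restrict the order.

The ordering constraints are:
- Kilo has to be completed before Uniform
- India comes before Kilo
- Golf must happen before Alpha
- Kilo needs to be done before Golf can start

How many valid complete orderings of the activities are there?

Only India has no prerequisites, so it must go first.
Counting all ways to extend the partial order to a total order gives 3.

3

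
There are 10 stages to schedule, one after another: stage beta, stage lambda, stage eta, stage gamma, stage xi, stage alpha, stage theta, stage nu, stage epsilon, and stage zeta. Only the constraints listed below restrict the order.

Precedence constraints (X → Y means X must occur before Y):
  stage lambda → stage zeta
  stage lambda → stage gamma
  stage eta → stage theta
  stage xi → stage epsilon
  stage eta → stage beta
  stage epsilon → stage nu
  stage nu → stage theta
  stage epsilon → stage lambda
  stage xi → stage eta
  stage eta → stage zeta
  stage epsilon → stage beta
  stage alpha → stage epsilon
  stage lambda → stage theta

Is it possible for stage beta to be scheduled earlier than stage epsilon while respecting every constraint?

No

There is a dependency chain stage epsilon → stage beta, so stage beta always comes after stage epsilon.
So no valid ordering can have stage beta before stage epsilon.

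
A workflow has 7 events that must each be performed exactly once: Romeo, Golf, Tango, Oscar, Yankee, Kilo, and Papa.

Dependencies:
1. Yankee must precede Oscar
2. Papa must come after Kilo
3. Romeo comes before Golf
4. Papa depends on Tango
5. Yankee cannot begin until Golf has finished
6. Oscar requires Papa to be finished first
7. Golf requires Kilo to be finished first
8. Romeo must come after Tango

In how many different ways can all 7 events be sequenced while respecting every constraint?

11

The events with no prerequisites are Tango, Kilo; any of them can be placed first.
Systematically extending each partial ordering one event at a time and counting, there are 11 complete orderings.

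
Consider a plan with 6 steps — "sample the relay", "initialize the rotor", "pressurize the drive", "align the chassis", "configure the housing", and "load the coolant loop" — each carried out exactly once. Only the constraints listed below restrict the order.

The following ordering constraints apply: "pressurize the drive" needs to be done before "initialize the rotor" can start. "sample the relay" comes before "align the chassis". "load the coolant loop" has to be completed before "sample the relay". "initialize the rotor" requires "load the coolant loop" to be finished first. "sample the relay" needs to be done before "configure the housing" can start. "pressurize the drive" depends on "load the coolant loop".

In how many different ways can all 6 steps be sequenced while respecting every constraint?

Only "load the coolant loop" has no prerequisites, so it must go first.
Counting all ways to extend the partial order to a total order gives 20.

20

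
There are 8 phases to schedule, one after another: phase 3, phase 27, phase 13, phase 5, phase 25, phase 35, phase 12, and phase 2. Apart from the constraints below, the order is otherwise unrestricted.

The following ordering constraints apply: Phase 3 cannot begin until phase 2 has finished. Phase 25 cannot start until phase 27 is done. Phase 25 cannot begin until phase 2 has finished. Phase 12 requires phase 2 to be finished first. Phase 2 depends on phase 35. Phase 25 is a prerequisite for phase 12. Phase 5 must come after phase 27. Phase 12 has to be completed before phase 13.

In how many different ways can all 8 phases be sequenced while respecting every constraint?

2 phases have no prerequisites (phase 27, phase 35), so any of them could come first.
Counting all ways to extend the partial order to a total order gives 76.

76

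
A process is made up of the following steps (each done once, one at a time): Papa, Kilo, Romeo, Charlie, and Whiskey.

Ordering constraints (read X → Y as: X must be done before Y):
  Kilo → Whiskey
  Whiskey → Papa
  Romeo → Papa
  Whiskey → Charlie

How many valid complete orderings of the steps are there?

7

2 steps have no prerequisites (Kilo, Romeo), so any of them could come first.
Systematically extending each partial ordering one step at a time and counting, there are 7 complete orderings.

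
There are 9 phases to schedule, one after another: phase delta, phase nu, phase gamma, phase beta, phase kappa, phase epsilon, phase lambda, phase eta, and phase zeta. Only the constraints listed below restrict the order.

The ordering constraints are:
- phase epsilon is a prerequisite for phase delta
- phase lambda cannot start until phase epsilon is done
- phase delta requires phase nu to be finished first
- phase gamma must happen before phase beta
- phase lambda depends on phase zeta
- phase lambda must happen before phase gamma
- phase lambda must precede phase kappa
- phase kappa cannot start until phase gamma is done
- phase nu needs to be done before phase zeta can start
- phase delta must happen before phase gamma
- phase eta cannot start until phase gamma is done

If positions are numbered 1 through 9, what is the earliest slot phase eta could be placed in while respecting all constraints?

7

Working backwards through the constraints from phase eta, its full set of required predecessors is phase delta, phase nu, phase gamma, phase epsilon, phase lambda, phase zeta — 6 of them.
With 6 mandatory predecessors, the earliest phase eta can sit is position 6+1 = 7, and placing just those 6 first achieves it.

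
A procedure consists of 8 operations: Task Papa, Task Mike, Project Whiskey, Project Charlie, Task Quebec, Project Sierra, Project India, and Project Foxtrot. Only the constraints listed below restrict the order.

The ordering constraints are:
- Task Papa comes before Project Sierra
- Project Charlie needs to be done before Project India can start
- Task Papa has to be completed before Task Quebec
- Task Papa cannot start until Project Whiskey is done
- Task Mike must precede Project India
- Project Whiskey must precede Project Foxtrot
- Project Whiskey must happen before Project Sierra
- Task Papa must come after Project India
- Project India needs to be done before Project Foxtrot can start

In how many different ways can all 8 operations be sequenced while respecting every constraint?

The operations with no prerequisites are Task Mike, Project Whiskey, Project Charlie; any of them can be placed first.
Counting all ways to extend the partial order to a total order gives 64.

64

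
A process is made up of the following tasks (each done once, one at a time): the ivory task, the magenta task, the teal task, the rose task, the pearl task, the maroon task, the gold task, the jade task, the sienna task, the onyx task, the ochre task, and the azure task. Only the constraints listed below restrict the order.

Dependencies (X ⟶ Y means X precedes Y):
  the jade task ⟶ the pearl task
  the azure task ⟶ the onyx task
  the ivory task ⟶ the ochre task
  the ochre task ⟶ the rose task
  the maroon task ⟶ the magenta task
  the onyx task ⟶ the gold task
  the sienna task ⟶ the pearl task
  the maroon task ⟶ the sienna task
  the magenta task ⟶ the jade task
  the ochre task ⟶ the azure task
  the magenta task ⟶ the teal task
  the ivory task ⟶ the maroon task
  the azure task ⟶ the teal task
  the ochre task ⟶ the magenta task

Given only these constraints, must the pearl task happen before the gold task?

No chain of constraints connects the pearl task to the gold task in either direction.
So the pearl task can come before the gold task or after — it is not forced.

No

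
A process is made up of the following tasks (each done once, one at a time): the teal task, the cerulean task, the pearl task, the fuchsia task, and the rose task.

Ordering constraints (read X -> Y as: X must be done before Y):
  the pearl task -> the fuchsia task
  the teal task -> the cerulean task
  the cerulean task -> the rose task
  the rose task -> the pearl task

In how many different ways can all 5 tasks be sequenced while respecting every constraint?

1

Only the teal task has no prerequisites, so it must go first.
Continuing from there, at each step only one task has all its prerequisites placed, so the ordering is fully determined — there is exactly 1.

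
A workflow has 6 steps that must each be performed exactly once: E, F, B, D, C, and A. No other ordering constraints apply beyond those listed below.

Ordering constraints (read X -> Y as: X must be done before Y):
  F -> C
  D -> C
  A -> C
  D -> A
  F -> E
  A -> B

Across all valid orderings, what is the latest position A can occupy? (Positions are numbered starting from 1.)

4

Every step that must follow A has to come after it. Tracing all chains starting from A, those steps are: B, C — 2 in total.
With 2 mandatory successors out of 6 steps total, the latest slot for A is 6−2 = 4, and it's reachable by doing all non-successors before A.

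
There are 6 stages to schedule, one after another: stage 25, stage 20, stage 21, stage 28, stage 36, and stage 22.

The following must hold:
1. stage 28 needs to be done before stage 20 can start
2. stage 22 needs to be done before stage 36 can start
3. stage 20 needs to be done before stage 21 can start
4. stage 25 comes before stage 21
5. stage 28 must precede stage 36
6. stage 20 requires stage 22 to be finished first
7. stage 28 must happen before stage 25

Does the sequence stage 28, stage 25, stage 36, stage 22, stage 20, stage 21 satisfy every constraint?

In the proposed order, stage 36 appears before stage 22.
Since stage 22 is required before stage 36, the ordering is invalid.

No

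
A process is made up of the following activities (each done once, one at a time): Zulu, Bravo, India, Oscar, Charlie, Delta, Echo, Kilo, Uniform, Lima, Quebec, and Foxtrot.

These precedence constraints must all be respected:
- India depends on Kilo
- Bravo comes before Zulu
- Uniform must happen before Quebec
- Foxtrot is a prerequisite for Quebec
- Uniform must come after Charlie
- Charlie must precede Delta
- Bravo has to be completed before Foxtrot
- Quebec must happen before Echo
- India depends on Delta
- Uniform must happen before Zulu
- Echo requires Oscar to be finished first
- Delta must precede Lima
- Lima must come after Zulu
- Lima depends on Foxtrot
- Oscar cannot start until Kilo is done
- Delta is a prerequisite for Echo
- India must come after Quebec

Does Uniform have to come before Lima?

Yes

Tracing the constraints gives a chain: Uniform → Zulu → Lima.
Hence Uniform necessarily comes before Lima.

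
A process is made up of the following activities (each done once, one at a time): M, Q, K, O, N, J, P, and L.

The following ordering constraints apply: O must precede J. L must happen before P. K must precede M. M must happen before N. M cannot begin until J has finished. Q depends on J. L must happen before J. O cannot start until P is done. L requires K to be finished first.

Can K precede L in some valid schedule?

Yes

The constraints force K before L, so yes — every valid ordering has K earlier.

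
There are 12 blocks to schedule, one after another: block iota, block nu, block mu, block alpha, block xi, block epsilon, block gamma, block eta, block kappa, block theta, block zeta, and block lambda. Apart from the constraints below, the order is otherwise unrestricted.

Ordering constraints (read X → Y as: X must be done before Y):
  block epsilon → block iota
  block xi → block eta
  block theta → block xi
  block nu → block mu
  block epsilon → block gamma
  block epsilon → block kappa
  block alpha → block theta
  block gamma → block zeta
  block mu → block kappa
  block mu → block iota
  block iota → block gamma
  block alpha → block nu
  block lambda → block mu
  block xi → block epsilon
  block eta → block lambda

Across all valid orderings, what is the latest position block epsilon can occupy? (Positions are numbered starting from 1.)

8

The blocks that are forced after block epsilon, directly or by a chain of constraints, are block iota, block gamma, block kappa, block zeta. That's 4 blocks.
With 4 mandatory successors out of 12 blocks total, the latest slot for block epsilon is 12−4 = 8, and it's reachable by doing all non-successors before block epsilon.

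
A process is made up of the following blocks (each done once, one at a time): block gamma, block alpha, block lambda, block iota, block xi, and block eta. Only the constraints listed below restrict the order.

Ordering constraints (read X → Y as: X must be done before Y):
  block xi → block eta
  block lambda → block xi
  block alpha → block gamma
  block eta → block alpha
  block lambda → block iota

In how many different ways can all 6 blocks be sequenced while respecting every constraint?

5

Block lambda is the only block with nothing required before it, so every ordering starts there.
Enumerating by repeatedly choosing an available block (one whose prerequisites are all placed) gives 5 distinct complete orderings.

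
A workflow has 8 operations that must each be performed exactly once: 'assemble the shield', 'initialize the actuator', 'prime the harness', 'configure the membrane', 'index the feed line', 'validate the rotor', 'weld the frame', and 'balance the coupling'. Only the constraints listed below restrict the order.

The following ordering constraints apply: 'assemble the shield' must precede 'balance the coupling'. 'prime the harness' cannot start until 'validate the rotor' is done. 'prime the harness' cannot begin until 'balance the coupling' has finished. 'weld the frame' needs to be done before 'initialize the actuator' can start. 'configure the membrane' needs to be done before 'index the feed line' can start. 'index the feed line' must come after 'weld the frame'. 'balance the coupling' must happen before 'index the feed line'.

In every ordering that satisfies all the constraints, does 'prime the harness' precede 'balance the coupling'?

The constraints actually force 'balance the coupling' before 'prime the harness' (via 'balance the coupling' → 'prime the harness'), not the other way around.
So 'prime the harness' does not have to come before 'balance the coupling' — it cannot.

No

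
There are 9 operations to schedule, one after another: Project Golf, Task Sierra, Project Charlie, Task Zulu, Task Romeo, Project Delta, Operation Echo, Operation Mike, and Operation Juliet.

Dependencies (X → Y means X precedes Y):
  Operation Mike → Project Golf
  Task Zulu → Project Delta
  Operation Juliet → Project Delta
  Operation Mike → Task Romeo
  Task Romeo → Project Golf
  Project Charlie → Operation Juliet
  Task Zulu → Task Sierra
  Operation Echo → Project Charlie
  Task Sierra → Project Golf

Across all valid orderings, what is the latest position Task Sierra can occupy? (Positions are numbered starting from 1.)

Following the constraints forward from Task Sierra, its only required successor is Project Golf.
With 1 mandatory successor out of 9 operations total, the latest slot for Task Sierra is 9−1 = 8, and it's reachable by doing all non-successors before Task Sierra.

8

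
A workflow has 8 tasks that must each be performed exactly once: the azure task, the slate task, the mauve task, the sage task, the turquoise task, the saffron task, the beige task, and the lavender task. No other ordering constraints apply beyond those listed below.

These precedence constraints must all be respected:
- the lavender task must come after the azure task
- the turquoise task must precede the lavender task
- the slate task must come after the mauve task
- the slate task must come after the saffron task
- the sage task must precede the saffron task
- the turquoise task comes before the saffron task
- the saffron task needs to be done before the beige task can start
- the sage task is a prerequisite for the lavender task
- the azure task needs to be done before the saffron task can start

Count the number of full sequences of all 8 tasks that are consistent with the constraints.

294

The tasks with no prerequisites are the azure task, the mauve task, the sage task, the turquoise task; any of them can be placed first.
Enumerating by repeatedly choosing an available task (one whose prerequisites are all placed) gives 294 distinct complete orderings.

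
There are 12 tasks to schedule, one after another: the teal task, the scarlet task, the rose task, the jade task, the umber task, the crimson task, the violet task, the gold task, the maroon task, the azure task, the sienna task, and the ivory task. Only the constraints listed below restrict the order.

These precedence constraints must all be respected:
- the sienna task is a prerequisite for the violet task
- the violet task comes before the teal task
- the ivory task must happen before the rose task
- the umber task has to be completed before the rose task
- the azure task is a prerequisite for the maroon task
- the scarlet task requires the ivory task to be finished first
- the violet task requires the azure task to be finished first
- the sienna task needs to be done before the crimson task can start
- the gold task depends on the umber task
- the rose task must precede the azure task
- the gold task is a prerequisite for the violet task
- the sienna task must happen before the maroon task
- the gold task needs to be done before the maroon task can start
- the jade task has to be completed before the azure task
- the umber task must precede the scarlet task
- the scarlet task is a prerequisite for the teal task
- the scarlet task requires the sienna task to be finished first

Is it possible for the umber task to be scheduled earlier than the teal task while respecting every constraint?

Yes

The constraints force the umber task before the teal task, so yes — every valid ordering has the umber task earlier.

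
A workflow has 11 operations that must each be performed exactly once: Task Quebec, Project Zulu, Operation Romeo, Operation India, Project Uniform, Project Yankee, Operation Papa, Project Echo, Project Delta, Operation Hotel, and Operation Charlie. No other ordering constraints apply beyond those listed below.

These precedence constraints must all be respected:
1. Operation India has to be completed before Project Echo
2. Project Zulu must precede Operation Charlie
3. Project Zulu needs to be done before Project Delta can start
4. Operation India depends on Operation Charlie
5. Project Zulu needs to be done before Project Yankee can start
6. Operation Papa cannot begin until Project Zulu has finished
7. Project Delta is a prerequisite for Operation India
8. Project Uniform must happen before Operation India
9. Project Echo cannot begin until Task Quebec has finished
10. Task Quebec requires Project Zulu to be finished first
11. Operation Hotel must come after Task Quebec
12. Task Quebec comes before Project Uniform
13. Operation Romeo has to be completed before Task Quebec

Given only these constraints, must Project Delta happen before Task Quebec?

No

Nothing in the constraints links Project Delta and Task Quebec; they are unordered relative to each other.
There exist valid orderings with Task Quebec before Project Delta, so Project Delta is not required to come first.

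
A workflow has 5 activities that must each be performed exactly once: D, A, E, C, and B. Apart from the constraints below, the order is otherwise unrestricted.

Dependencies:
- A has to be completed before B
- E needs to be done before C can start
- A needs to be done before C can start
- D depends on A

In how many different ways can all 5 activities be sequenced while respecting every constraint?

18

The activities with no prerequisites are A, E; any of them can be placed first.
Systematically extending each partial ordering one activity at a time and counting, there are 18 complete orderings.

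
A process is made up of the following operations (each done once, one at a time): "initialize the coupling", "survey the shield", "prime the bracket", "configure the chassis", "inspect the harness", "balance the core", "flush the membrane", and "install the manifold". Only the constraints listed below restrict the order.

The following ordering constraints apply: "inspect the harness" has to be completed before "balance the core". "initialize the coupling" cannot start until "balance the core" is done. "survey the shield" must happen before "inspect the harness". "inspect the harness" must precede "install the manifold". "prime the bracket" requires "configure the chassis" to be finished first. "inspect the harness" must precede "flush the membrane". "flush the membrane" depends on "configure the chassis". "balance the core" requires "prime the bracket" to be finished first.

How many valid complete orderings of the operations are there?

The operations with no prerequisites are "survey the shield", "configure the chassis"; any of them can be placed first.
Enumerating by repeatedly choosing an available operation (one whose prerequisites are all placed) gives 100 distinct complete orderings.

100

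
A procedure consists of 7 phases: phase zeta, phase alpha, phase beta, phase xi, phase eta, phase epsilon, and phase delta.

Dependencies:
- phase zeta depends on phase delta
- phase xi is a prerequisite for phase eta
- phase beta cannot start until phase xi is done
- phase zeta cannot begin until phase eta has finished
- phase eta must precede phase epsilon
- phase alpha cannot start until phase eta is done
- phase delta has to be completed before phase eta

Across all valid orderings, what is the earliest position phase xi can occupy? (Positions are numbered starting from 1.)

1

Phase xi has no prerequisites at all, so it can go in position 1.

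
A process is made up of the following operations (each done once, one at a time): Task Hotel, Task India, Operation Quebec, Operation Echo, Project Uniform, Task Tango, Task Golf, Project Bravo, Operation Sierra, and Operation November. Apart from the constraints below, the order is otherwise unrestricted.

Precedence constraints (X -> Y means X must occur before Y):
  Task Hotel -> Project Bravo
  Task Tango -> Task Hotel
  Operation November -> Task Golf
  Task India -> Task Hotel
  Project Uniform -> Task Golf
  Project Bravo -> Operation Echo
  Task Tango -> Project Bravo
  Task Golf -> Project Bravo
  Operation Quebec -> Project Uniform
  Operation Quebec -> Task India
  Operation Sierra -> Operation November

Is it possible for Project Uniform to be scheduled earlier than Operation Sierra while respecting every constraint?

The constraints leave Project Uniform and Operation Sierra unordered relative to each other; nothing requires Operation Sierra earlier.
So a valid ordering placing Project Uniform earlier than Operation Sierra exists.

Yes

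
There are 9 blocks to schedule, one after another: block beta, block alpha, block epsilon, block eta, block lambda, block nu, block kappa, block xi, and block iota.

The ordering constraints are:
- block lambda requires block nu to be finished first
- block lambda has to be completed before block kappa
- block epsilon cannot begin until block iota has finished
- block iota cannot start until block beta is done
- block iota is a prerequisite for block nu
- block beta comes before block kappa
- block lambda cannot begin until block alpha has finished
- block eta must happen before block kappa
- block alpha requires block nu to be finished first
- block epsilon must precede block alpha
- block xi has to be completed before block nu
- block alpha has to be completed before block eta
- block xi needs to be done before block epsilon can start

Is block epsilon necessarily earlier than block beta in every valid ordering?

There is a chain block beta → block iota → block epsilon, which puts block beta before block epsilon.
So block epsilon never precedes block beta.

No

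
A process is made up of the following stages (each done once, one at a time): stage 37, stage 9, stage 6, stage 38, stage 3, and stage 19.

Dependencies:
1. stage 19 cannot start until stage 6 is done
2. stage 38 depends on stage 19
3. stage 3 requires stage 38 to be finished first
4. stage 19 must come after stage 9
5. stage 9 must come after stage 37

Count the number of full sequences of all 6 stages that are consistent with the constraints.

3

The stages with no prerequisites are stage 37, stage 6; any of them can be placed first.
Counting all ways to extend the partial order to a total order gives 3.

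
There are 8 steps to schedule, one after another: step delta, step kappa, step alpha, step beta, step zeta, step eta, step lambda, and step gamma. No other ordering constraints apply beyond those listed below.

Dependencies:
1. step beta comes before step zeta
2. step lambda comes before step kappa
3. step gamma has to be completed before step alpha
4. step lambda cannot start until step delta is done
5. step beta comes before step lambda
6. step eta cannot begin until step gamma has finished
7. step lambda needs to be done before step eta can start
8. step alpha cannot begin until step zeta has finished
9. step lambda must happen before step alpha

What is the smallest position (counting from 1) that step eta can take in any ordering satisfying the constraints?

The steps that are forced before step eta, directly or transitively, are step delta, step beta, step lambda, step gamma. That's 4 steps.
So at minimum 4 steps come before step eta, putting step eta no earlier than position 5. That position is achievable by scheduling exactly those predecessors first.

5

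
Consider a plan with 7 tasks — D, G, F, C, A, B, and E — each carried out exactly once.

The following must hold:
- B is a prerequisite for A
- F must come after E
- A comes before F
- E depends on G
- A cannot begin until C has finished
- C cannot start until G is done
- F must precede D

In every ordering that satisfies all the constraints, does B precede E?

Nothing in the constraints links B and E; they are unordered relative to each other.
There exist valid orderings with E before B, so B is not required to come first.

No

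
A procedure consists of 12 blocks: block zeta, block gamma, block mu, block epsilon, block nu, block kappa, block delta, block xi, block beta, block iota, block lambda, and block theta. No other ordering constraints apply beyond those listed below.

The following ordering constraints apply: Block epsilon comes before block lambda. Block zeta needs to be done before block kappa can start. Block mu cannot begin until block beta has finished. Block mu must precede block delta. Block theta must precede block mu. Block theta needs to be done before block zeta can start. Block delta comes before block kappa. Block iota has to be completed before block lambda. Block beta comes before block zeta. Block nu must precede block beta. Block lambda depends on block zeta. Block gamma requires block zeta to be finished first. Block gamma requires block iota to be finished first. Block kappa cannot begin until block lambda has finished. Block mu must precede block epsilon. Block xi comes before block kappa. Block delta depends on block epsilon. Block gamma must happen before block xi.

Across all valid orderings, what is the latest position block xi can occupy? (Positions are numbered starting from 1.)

Following the constraints forward from block xi, its only required successor is block kappa.
With 1 mandatory successor out of 12 blocks total, the latest slot for block xi is 12−1 = 11, and it's reachable by doing all non-successors before block xi.

11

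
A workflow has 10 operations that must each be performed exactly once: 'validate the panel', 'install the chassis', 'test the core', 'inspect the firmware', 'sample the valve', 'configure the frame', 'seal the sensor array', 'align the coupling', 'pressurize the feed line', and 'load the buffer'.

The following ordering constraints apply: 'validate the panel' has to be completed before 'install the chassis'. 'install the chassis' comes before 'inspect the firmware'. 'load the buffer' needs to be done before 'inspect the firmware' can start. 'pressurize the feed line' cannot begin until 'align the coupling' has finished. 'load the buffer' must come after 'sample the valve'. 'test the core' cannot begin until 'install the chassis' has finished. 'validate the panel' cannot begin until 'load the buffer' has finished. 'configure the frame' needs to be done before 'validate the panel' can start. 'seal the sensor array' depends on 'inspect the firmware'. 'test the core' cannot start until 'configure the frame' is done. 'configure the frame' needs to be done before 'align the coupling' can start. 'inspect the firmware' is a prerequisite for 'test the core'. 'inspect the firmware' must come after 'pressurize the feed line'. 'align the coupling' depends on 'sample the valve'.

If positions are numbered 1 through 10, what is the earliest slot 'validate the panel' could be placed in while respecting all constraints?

4

The operations that are forced before 'validate the panel', directly or transitively, are 'sample the valve', 'configure the frame', 'load the buffer'. That's 3 operations.
So at minimum 3 operations come before 'validate the panel', putting 'validate the panel' no earlier than position 4. That position is achievable by scheduling exactly those predecessors first.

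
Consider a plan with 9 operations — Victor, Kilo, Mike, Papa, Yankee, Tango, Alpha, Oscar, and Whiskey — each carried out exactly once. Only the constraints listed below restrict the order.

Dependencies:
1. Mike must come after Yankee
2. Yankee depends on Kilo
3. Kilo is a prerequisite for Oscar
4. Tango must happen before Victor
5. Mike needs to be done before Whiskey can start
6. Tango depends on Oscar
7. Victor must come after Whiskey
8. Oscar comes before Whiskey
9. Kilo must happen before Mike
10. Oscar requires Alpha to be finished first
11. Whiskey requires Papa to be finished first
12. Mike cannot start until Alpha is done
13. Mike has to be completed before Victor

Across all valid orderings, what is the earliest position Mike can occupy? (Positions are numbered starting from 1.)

The operations that are forced before Mike, directly or transitively, are Kilo, Yankee, Alpha. That's 3 operations.
So at minimum 3 operations come before Mike, putting Mike no earlier than position 4. That position is achievable by scheduling exactly those predecessors first.

4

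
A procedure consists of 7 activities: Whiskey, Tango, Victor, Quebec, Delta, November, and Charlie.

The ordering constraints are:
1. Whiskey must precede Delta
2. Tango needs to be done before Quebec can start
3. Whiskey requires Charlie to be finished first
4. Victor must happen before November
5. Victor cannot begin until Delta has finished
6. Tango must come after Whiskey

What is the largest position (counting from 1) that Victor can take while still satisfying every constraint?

The only activity forced after Victor (directly or by a chain) is November.
So at least 1 activity follows Victor, putting Victor no later than position 6. That position is achievable by scheduling everything else first.

6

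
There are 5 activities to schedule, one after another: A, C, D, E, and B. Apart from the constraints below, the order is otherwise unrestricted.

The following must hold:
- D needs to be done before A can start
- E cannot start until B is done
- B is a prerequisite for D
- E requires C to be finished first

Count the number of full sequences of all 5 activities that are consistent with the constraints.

9

2 activities have no prerequisites (C, B), so any of them could come first.
Enumerating by repeatedly choosing an available activity (one whose prerequisites are all placed) gives 9 distinct complete orderings.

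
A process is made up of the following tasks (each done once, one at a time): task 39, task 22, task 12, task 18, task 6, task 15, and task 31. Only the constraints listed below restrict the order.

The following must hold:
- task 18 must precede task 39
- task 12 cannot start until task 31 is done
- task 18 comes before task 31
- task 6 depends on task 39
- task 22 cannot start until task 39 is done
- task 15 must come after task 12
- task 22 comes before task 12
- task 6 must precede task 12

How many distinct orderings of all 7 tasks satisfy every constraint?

Only task 18 has no prerequisites, so it must go first.
Systematically extending each partial ordering one task at a time and counting, there are 8 complete orderings.

8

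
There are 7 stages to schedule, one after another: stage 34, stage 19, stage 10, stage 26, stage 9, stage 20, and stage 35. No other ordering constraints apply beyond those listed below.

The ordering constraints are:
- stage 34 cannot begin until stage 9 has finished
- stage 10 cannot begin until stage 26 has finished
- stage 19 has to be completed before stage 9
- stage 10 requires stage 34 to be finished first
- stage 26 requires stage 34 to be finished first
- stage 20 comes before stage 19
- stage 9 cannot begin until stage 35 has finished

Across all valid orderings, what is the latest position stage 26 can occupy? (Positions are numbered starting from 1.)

6

Following the constraints forward from stage 26, its only required successor is stage 10.
So at least 1 stage follows stage 26, putting stage 26 no later than position 6. That position is achievable by scheduling everything else first.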